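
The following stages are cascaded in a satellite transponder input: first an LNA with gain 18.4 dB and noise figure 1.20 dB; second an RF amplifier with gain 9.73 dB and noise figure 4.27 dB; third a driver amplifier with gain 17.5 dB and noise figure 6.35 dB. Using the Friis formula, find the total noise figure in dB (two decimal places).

1.30 dB

Convert to linear (a loss of L dB is a gain of −L dB): F_i = 10^(NF_i/10), G_i = 10^(G_i,dB/10)
  Stage 1: F_1 = 10^(1.20/10) = 1.318, G_1 = 10^(18.4/10) = 69.18
  Stage 2: F_2 = 10^(4.27/10) = 2.673, G_2 = 10^(9.73/10) = 9.397
  Stage 3: F_3 = 10^(6.35/10) = 4.315, G_3 = 10^(17.5/10) = 56.23
Friis cascade:
  F = 1.318 + (2.673 − 1)/69.18 + (4.315 − 1)/650.1 = 1.348
NF = 10 log₁₀(1.348) = 1.30 dB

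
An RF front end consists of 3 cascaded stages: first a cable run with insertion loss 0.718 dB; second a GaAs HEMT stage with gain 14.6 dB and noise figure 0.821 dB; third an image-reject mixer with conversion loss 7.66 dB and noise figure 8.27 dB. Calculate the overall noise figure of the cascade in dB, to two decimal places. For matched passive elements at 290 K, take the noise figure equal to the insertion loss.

Convert to linear (a loss of L dB is a gain of −L dB): F_i = 10^(NF_i/10), G_i = 10^(G_i,dB/10)
  Stage 1: F_1 = 10^(0.718/10) = 1.180, G_1 = 10^(−0.718/10) = 0.8476
  Stage 2: F_2 = 10^(0.821/10) = 1.208, G_2 = 10^(14.6/10) = 28.84
  Stage 3: F_3 = 10^(8.27/10) = 6.714, G_3 = 10^(−7.66/10) = 0.1714
Friis cascade:
  F = 1.180 + (1.208 − 1)/0.8476 + (6.714 − 1)/24.45 = 1.659
NF = 10 log₁₀(1.659) = 2.20 dB

2.20 dB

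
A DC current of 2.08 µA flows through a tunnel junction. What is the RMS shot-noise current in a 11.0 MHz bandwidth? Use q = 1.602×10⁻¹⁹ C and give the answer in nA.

I_n = √(2qI·B)
2qI·B = 2 × 1.602×10⁻¹⁹ × 2.08×10⁻⁶ × 1.10×10⁷ = 7.33×10⁻¹⁸ A²
I_n = √(7.33×10⁻¹⁸) = 2.71×10⁻⁹ A = 2.71 nA

2.71 nA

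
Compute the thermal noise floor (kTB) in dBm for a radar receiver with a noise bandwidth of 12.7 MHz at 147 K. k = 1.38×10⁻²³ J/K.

P_n = kTB = 1.38×10⁻²³ × 147 × 1.27×10⁷ = 2.58×10⁻¹⁴ W
In dBm: 10 log₁₀(2.58×10⁻¹⁴ / 10⁻³) = −105.9 dBm

−105.9 dBm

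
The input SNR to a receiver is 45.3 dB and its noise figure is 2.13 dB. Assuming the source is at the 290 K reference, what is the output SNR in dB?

43.17 dB

By definition F = SNR_in/SNR_out, so in dB: SNR_out = SNR_in − NF
SNR_out = 45.3 − 2.13 = 43.17 dB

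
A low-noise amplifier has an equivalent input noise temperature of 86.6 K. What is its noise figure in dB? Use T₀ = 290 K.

F = 1 + T_e/T₀ = 1 + 86.6/290 = 1.29862
NF = 10 log₁₀(1.29862) = 1.13 dB

1.13 dB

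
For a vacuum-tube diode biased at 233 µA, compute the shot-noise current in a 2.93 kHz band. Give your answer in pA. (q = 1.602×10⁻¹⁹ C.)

I_n = √(2qI·B)
2qI·B = 2 × 1.602×10⁻¹⁹ × 2.33×10⁻⁴ × 2.93×10³ = 2.19×10⁻¹⁹ A²
I_n = √(2.19×10⁻¹⁹) = 4.68×10⁻¹⁰ A = 468 pA

468 pA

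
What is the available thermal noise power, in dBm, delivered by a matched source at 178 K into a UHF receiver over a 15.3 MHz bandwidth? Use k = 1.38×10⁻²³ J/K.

P_n = kTB = 1.38×10⁻²³ × 178 × 1.53×10⁷ = 3.76×10⁻¹⁴ W
In dBm: 10 log₁₀(3.76×10⁻¹⁴ / 10⁻³) = −104.3 dBm

−104.3 dBm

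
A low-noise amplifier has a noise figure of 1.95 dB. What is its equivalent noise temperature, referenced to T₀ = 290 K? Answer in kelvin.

164 K

F = 10^(1.95/10) = 1.56675
T_e = (F − 1)·T₀ = (1.56675 − 1) × 290 = 164 K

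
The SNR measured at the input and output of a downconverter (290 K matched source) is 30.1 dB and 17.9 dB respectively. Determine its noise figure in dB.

NF (dB) = SNR_in(dB) − SNR_out(dB) when the source is at T₀
NF = 30.1 − 17.9 = 12.2 dB

12.2 dB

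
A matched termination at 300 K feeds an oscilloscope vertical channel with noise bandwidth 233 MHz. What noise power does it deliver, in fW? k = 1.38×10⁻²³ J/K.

965 fW

P_n = kTB = 1.38×10⁻²³ × 300 × 2.33×10⁸ = 9.65×10⁻¹³ W = 965 fW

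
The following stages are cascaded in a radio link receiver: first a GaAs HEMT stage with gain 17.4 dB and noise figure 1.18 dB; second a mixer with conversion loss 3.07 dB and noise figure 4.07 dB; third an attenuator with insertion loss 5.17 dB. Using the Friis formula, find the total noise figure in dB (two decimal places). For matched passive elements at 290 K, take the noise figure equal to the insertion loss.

1.54 dB

Convert to linear (a loss of L dB is a gain of −L dB): F_i = 10^(NF_i/10), G_i = 10^(G_i,dB/10)
  Stage 1: F_1 = 10^(1.18/10) = 1.312, G_1 = 10^(17.4/10) = 54.95
  Stage 2: F_2 = 10^(4.07/10) = 2.553, G_2 = 10^(−3.07/10) = 0.4932
  Stage 3: F_3 = 10^(5.17/10) = 3.289, G_3 = 10^(−5.17/10) = 0.3041
Friis cascade:
  F = 1.312 + (2.553 − 1)/54.95 + (3.289 − 1)/27.10 = 1.425
NF = 10 log₁₀(1.425) = 1.54 dB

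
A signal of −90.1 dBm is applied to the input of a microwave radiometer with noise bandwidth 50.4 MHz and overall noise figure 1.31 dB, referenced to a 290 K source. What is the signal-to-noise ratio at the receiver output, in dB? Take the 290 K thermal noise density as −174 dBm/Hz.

5.6 dB

Noise floor: N = −174 + 10 log₁₀(B) + NF
10 log₁₀(5.04×10⁷) = 77.02 dB
N = −174 + 77.02 + 1.31 = −95.67 dBm
SNR = P_sig − N = −90.1 − (−95.67) = 5.57 dB → 5.6 dB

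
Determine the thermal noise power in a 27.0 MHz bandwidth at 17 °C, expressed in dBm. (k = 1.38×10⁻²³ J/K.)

T = 17 °C + 273.15 = 290.15 K
P_n = kTB = 1.38×10⁻²³ × 290.15 × 2.70×10⁷ = 1.08×10⁻¹³ W
In dBm: 10 log₁₀(1.08×10⁻¹³ / 10⁻³) = −99.7 dBm

−99.7 dBm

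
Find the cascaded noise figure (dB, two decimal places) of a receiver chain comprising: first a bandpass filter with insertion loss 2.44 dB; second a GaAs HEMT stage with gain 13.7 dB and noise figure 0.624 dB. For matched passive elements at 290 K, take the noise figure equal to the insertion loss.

3.06 dB

Convert to linear (a loss of L dB is a gain of −L dB): F_i = 10^(NF_i/10), G_i = 10^(G_i,dB/10)
  Stage 1: F_1 = 10^(2.44/10) = 1.754, G_1 = 10^(−2.44/10) = 0.5702
  Stage 2: F_2 = 10^(0.624/10) = 1.155, G_2 = 10^(13.7/10) = 23.44
Friis cascade:
  F = 1.754 + (1.155 − 1)/0.5702 = 2.025
NF = 10 log₁₀(2.025) = 3.06 dB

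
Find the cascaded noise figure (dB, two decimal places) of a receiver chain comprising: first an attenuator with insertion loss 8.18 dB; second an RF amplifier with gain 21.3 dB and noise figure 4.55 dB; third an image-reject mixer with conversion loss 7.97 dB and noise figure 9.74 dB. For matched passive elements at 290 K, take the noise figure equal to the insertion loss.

12.82 dB

Convert to linear (a loss of L dB is a gain of −L dB): F_i = 10^(NF_i/10), G_i = 10^(G_i,dB/10)
  Stage 1: F_1 = 10^(8.18/10) = 6.577, G_1 = 10^(−8.18/10) = 0.1521
  Stage 2: F_2 = 10^(4.55/10) = 2.851, G_2 = 10^(21.3/10) = 134.9
  Stage 3: F_3 = 10^(9.74/10) = 9.419, G_3 = 10^(−7.97/10) = 0.1596
Friis cascade:
  F = 6.577 + (2.851 − 1)/0.1521 + (9.419 − 1)/20.51 = 19.16
NF = 10 log₁₀(19.16) = 12.82 dB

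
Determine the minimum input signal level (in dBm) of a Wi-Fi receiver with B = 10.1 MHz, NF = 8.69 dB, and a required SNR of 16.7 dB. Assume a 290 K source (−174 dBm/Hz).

−78.6 dBm

Sensitivity = −174 + 10 log₁₀(B) + NF + SNR_min
= −174 + 70.04 + 8.69 + 16.7
= −78.57 dBm → −78.6 dBm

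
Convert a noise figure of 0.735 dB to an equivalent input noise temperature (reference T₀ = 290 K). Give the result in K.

F = 10^(0.735/10) = 1.1844
T_e = (F − 1)·T₀ = (1.1844 − 1) × 290 = 53.5 K

53.5 K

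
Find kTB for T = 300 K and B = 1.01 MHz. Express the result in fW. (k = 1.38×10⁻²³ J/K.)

P_n = kTB = 1.38×10⁻²³ × 300 × 1.01×10⁶ = 4.18×10⁻¹⁵ W = 4.18 fW

4.18 fW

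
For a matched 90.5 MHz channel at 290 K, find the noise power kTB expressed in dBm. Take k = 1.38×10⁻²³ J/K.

−94.4 dBm

P_n = kTB = 1.38×10⁻²³ × 290 × 9.05×10⁷ = 3.62×10⁻¹³ W
In dBm: 10 log₁₀(3.62×10⁻¹³ / 10⁻³) = −94.4 dBm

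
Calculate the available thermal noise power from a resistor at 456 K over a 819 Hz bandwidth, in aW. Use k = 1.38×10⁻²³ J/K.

P_n = kTB = 1.38×10⁻²³ × 456 × 8.19×10² = 5.15×10⁻¹⁸ W = 5.15 aW

5.15 aW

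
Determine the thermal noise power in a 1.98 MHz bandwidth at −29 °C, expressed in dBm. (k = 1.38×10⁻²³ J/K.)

−111.8 dBm

T = −29 °C + 273.15 = 244.15 K
P_n = kTB = 1.38×10⁻²³ × 244.15 × 1.98×10⁶ = 6.67×10⁻¹⁵ W
In dBm: 10 log₁₀(6.67×10⁻¹⁵ / 10⁻³) = −111.8 dBm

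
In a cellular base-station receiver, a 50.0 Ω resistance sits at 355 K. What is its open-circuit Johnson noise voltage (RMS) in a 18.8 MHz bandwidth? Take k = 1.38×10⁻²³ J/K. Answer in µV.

4.29 µV

V_n = √(4kTRB)
4kTRB = 4 × 1.38×10⁻²³ × 355 × 5.00×10¹ × 1.88×10⁷ = 1.84×10⁻¹¹ V²
V_n = √(1.84×10⁻¹¹) = 4.29×10⁻⁶ V = 4.29 µV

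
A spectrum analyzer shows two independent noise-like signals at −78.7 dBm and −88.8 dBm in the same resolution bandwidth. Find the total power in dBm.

Convert to linear, add, convert back:
P₁ = 1.35×10⁻¹¹ W, P₂ = 1.32×10⁻¹² W
P_tot = 1.48×10⁻¹¹ W → 10 log₁₀(P_tot / 10⁻³) = −78.3 dBm

−78.3 dBm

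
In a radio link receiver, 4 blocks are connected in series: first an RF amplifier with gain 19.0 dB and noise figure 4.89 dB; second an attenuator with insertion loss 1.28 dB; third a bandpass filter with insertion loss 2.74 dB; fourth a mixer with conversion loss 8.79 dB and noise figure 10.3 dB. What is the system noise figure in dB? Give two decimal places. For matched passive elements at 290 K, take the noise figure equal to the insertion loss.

5.33 dB

Convert to linear (a loss of L dB is a gain of −L dB): F_i = 10^(NF_i/10), G_i = 10^(G_i,dB/10)
  Stage 1: F_1 = 10^(4.89/10) = 3.083, G_1 = 10^(19.0/10) = 79.43
  Stage 2: F_2 = 10^(1.28/10) = 1.343, G_2 = 10^(−1.28/10) = 0.7447
  Stage 3: F_3 = 10^(2.74/10) = 1.879, G_3 = 10^(−2.74/10) = 0.5321
  Stage 4: F_4 = 10^(10.3/10) = 10.72, G_4 = 10^(−8.79/10) = 0.1321
Friis cascade:
  F = 3.083 + (1.343 − 1)/79.43 + (1.879 − 1)/59.16 + (10.72 − 1)/31.48 = 3.411
NF = 10 log₁₀(3.411) = 5.33 dB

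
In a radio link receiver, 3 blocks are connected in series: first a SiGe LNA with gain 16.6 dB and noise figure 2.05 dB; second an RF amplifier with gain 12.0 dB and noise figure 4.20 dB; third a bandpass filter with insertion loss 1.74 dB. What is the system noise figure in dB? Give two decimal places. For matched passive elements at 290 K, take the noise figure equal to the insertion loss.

Convert to linear (a loss of L dB is a gain of −L dB): F_i = 10^(NF_i/10), G_i = 10^(G_i,dB/10)
  Stage 1: F_1 = 10^(2.05/10) = 1.603, G_1 = 10^(16.6/10) = 45.71
  Stage 2: F_2 = 10^(4.20/10) = 2.630, G_2 = 10^(12.0/10) = 15.85
  Stage 3: F_3 = 10^(1.74/10) = 1.493, G_3 = 10^(−1.74/10) = 0.6699
Friis cascade:
  F = 1.603 + (2.630 − 1)/45.71 + (1.493 − 1)/724.4 = 1.640
NF = 10 log₁₀(1.640) = 2.15 dB

2.15 dB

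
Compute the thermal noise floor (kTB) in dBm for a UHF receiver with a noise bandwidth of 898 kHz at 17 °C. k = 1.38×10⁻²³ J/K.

T = 17 °C + 273.15 = 290.15 K
P_n = kTB = 1.38×10⁻²³ × 290.15 × 8.98×10⁵ = 3.60×10⁻¹⁵ W
In dBm: 10 log₁₀(3.60×10⁻¹⁵ / 10⁻³) = −114.4 dBm

−114.4 dBm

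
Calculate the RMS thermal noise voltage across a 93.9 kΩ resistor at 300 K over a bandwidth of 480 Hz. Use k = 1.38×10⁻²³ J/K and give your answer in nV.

864 nV

V_n = √(4kTRB)
4kTRB = 4 × 1.38×10⁻²³ × 300 × 9.39×10⁴ × 4.80×10² = 7.46×10⁻¹³ V²
V_n = √(7.46×10⁻¹³) = 8.64×10⁻⁷ V = 864 nV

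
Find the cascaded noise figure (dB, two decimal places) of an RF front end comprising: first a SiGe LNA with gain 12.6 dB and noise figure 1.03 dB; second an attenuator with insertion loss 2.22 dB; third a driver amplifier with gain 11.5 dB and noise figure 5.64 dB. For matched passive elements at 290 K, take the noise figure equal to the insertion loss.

1.90 dB

Convert to linear (a loss of L dB is a gain of −L dB): F_i = 10^(NF_i/10), G_i = 10^(G_i,dB/10)
  Stage 1: F_1 = 10^(1.03/10) = 1.268, G_1 = 10^(12.6/10) = 18.20
  Stage 2: F_2 = 10^(2.22/10) = 1.667, G_2 = 10^(−2.22/10) = 0.5998
  Stage 3: F_3 = 10^(5.64/10) = 3.664, G_3 = 10^(11.5/10) = 14.13
Friis cascade:
  F = 1.268 + (1.667 − 1)/18.20 + (3.664 − 1)/10.91 = 1.548
NF = 10 log₁₀(1.548) = 1.90 dB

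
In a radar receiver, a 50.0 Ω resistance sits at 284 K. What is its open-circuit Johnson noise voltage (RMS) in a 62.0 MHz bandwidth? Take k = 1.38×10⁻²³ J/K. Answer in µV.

6.97 µV

V_n = √(4kTRB)
4kTRB = 4 × 1.38×10⁻²³ × 284 × 5.00×10¹ × 6.20×10⁷ = 4.86×10⁻¹¹ V²
V_n = √(4.86×10⁻¹¹) = 6.97×10⁻⁶ V = 6.97 µV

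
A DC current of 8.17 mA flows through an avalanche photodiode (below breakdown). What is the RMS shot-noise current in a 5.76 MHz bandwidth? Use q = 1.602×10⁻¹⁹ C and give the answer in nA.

123 nA

I_n = √(2qI·B)
2qI·B = 2 × 1.602×10⁻¹⁹ × 8.17×10⁻³ × 5.76×10⁶ = 1.51×10⁻¹⁴ A²
I_n = √(1.51×10⁻¹⁴) = 1.23×10⁻⁷ A = 123 nA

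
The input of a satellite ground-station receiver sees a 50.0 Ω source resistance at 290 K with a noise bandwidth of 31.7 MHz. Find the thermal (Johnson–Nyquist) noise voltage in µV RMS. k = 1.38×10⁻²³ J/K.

V_n = √(4kTRB)
4kTRB = 4 × 1.38×10⁻²³ × 290 × 5.00×10¹ × 3.17×10⁷ = 2.54×10⁻¹¹ V²
V_n = √(2.54×10⁻¹¹) = 5.04×10⁻⁶ V = 5.04 µV

5.04 µV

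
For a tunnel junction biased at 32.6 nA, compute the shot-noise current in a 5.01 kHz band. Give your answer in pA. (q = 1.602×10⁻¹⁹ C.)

I_n = √(2qI·B)
2qI·B = 2 × 1.602×10⁻¹⁹ × 3.26×10⁻⁸ × 5.01×10³ = 5.23×10⁻²³ A²
I_n = √(5.23×10⁻²³) = 7.23×10⁻¹² A = 7.23 pA

7.23 pA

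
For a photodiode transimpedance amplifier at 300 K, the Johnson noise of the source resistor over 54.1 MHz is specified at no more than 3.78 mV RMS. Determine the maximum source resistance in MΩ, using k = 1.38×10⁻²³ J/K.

15.9 MΩ

Johnson–Nyquist: V_n = √(4kTRB) ⇒ R = V_n² / (4kTB)
4kTB = 4 × 1.38×10⁻²³ × 300 × 5.41×10⁷ = 8.96×10⁻¹³
R = (3.78×10⁻³)² / 8.96×10⁻¹³ = 1.59×10⁷ Ω = 15.9 MΩ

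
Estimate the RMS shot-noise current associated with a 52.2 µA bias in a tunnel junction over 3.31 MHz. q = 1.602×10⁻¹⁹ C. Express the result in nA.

7.44 nA

I_n = √(2qI·B)
2qI·B = 2 × 1.602×10⁻¹⁹ × 5.22×10⁻⁵ × 3.31×10⁶ = 5.54×10⁻¹⁷ A²
I_n = √(5.54×10⁻¹⁷) = 7.44×10⁻⁹ A = 7.44 nA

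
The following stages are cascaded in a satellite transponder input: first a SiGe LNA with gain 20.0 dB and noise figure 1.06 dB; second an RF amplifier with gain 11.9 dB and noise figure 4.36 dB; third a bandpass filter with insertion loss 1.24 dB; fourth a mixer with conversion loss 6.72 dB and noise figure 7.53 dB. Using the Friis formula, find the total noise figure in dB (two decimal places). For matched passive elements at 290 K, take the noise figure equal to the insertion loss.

1.13 dB

Convert to linear (a loss of L dB is a gain of −L dB): F_i = 10^(NF_i/10), G_i = 10^(G_i,dB/10)
  Stage 1: F_1 = 10^(1.06/10) = 1.276, G_1 = 10^(20.0/10) = 100.0
  Stage 2: F_2 = 10^(4.36/10) = 2.729, G_2 = 10^(11.9/10) = 15.49
  Stage 3: F_3 = 10^(1.24/10) = 1.330, G_3 = 10^(−1.24/10) = 0.7516
  Stage 4: F_4 = 10^(7.53/10) = 5.662, G_4 = 10^(−6.72/10) = 0.2128
Friis cascade:
  F = 1.276 + (2.729 − 1)/100.0 + (1.330 − 1)/1549 + (5.662 − 1)/1164 = 1.298
NF = 10 log₁₀(1.298) = 1.13 dB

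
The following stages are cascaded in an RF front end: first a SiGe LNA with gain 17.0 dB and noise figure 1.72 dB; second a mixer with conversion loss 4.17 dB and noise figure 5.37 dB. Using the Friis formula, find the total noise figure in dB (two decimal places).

1.86 dB

Convert to linear (a loss of L dB is a gain of −L dB): F_i = 10^(NF_i/10), G_i = 10^(G_i,dB/10)
  Stage 1: F_1 = 10^(1.72/10) = 1.486, G_1 = 10^(17.0/10) = 50.12
  Stage 2: F_2 = 10^(5.37/10) = 3.443, G_2 = 10^(−4.17/10) = 0.3828
Friis cascade:
  F = 1.486 + (3.443 − 1)/50.12 = 1.535
NF = 10 log₁₀(1.535) = 1.86 dB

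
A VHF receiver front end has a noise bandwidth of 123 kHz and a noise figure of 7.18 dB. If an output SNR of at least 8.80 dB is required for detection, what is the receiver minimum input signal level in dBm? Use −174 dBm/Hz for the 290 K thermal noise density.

Sensitivity = −174 + 10 log₁₀(B) + NF + SNR_min
= −174 + 50.9 + 7.18 + 8.80
= −107.12 dBm → −107.1 dBm

−107.1 dBm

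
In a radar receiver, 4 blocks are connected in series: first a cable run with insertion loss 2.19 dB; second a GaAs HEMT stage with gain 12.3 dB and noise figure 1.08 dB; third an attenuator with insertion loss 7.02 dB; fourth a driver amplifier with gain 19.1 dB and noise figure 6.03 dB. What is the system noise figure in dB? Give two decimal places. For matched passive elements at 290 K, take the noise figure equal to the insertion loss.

Convert to linear (a loss of L dB is a gain of −L dB): F_i = 10^(NF_i/10), G_i = 10^(G_i,dB/10)
  Stage 1: F_1 = 10^(2.19/10) = 1.656, G_1 = 10^(−2.19/10) = 0.6039
  Stage 2: F_2 = 10^(1.08/10) = 1.282, G_2 = 10^(12.3/10) = 16.98
  Stage 3: F_3 = 10^(7.02/10) = 5.035, G_3 = 10^(−7.02/10) = 0.1986
  Stage 4: F_4 = 10^(6.03/10) = 4.009, G_4 = 10^(19.1/10) = 81.28
Friis cascade:
  F = 1.656 + (1.282 − 1)/0.6039 + (5.035 − 1)/10.26 + (4.009 − 1)/2.037 = 3.994
NF = 10 log₁₀(3.994) = 6.01 dB

6.01 dB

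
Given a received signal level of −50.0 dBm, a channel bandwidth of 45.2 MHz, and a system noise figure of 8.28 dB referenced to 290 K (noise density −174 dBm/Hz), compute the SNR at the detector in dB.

39.2 dB

Noise floor: N = −174 + 10 log₁₀(B) + NF
10 log₁₀(4.52×10⁷) = 76.55 dB
N = −174 + 76.55 + 8.28 = −89.17 dBm
SNR = P_sig − N = −50.0 − (−89.17) = 39.17 dB → 39.2 dB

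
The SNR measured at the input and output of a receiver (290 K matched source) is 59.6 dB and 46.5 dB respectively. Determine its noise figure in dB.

NF (dB) = SNR_in(dB) − SNR_out(dB) when the source is at T₀
NF = 59.6 − 46.5 = 13.1 dB

13.1 dB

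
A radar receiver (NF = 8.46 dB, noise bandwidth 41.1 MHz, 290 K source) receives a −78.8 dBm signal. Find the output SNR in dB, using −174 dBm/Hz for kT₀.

10.6 dB

Noise floor: N = −174 + 10 log₁₀(B) + NF
10 log₁₀(4.11×10⁷) = 76.14 dB
N = −174 + 76.14 + 8.46 = −89.40 dBm
SNR = P_sig − N = −78.8 − (−89.40) = 10.60 dB → 10.6 dB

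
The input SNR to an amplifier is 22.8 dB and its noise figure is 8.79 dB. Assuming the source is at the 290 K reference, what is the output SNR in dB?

14.01 dB

By definition F = SNR_in/SNR_out, so in dB: SNR_out = SNR_in − NF
SNR_out = 22.8 − 8.79 = 14.01 dB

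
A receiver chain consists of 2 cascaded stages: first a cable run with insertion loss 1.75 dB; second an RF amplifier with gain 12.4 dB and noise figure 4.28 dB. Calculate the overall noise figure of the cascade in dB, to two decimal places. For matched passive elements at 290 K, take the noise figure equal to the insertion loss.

Convert to linear (a loss of L dB is a gain of −L dB): F_i = 10^(NF_i/10), G_i = 10^(G_i,dB/10)
  Stage 1: F_1 = 10^(1.75/10) = 1.496, G_1 = 10^(−1.75/10) = 0.6683
  Stage 2: F_2 = 10^(4.28/10) = 2.679, G_2 = 10^(12.4/10) = 17.38
Friis cascade:
  F = 1.496 + (2.679 − 1)/0.6683 = 4.009
NF = 10 log₁₀(4.009) = 6.03 dB

6.03 dB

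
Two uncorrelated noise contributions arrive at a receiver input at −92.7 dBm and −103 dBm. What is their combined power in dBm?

−92.3 dBm

Convert to linear, add, convert back:
P₁ = 5.37×10⁻¹³ W, P₂ = 5.01×10⁻¹⁴ W
P_tot = 5.87×10⁻¹³ W → 10 log₁₀(P_tot / 10⁻³) = −92.3 dBm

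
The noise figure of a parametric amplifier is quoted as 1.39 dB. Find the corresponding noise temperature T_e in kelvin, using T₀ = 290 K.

F = 10^(1.39/10) = 1.37721
T_e = (F − 1)·T₀ = (1.37721 − 1) × 290 = 109 K

109 K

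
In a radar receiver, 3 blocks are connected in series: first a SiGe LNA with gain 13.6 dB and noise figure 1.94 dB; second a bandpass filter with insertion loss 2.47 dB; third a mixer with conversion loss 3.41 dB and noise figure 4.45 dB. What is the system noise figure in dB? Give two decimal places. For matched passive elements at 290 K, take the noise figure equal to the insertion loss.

2.39 dB

Convert to linear (a loss of L dB is a gain of −L dB): F_i = 10^(NF_i/10), G_i = 10^(G_i,dB/10)
  Stage 1: F_1 = 10^(1.94/10) = 1.563, G_1 = 10^(13.6/10) = 22.91
  Stage 2: F_2 = 10^(2.47/10) = 1.766, G_2 = 10^(−2.47/10) = 0.5662
  Stage 3: F_3 = 10^(4.45/10) = 2.786, G_3 = 10^(−3.41/10) = 0.4560
Friis cascade:
  F = 1.563 + (1.766 − 1)/22.91 + (2.786 − 1)/12.97 = 1.734
NF = 10 log₁₀(1.734) = 2.39 dB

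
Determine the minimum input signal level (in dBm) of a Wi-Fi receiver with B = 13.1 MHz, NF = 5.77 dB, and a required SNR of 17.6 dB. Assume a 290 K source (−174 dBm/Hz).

−79.5 dBm

Sensitivity = −174 + 10 log₁₀(B) + NF + SNR_min
= −174 + 71.17 + 5.77 + 17.6
= −79.46 dBm → −79.5 dBm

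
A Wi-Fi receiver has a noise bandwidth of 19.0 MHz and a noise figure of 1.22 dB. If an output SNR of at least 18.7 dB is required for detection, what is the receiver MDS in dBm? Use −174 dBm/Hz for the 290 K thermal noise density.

−81.3 dBm

Sensitivity = −174 + 10 log₁₀(B) + NF + SNR_min
= −174 + 72.79 + 1.22 + 18.7
= −81.29 dBm → −81.3 dBm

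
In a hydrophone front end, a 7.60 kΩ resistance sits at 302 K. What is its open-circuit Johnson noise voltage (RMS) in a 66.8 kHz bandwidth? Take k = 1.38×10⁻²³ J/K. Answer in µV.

2.91 µV

V_n = √(4kTRB)
4kTRB = 4 × 1.38×10⁻²³ × 302 × 7.60×10³ × 6.68×10⁴ = 8.46×10⁻¹² V²
V_n = √(8.46×10⁻¹²) = 2.91×10⁻⁶ V = 2.91 µV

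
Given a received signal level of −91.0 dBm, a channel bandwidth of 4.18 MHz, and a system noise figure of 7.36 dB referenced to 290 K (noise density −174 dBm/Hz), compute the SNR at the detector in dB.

9.4 dB

Noise floor: N = −174 + 10 log₁₀(B) + NF
10 log₁₀(4.18×10⁶) = 66.21 dB
N = −174 + 66.21 + 7.36 = −100.43 dBm
SNR = P_sig − N = −91.0 − (−100.43) = 9.43 dB → 9.4 dB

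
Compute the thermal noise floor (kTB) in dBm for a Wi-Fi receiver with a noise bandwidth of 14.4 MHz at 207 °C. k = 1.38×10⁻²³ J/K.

−100.2 dBm

T = 207 °C + 273.15 = 480.15 K
P_n = kTB = 1.38×10⁻²³ × 480.15 × 1.44×10⁷ = 9.54×10⁻¹⁴ W
In dBm: 10 log₁₀(9.54×10⁻¹⁴ / 10⁻³) = −100.2 dBm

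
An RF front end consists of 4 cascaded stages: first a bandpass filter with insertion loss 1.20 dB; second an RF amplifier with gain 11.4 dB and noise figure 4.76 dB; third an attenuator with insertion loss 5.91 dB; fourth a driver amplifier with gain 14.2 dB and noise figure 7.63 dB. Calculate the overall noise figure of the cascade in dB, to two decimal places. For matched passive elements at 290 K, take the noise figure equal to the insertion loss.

Convert to linear (a loss of L dB is a gain of −L dB): F_i = 10^(NF_i/10), G_i = 10^(G_i,dB/10)
  Stage 1: F_1 = 10^(1.20/10) = 1.318, G_1 = 10^(−1.20/10) = 0.7586
  Stage 2: F_2 = 10^(4.76/10) = 2.992, G_2 = 10^(11.4/10) = 13.80
  Stage 3: F_3 = 10^(5.91/10) = 3.899, G_3 = 10^(−5.91/10) = 0.2564
  Stage 4: F_4 = 10^(7.63/10) = 5.794, G_4 = 10^(14.2/10) = 26.30
Friis cascade:
  F = 1.318 + (2.992 − 1)/0.7586 + (3.899 − 1)/10.47 + (5.794 − 1)/2.685 = 6.007
NF = 10 log₁₀(6.007) = 7.79 dB

7.79 dB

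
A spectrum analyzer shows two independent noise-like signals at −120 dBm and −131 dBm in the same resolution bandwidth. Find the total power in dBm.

−119.7 dBm

Convert to linear, add, convert back:
P₁ = 1.00×10⁻¹⁵ W, P₂ = 7.94×10⁻¹⁷ W
P_tot = 1.08×10⁻¹⁵ W → 10 log₁₀(P_tot / 10⁻³) = −119.7 dBm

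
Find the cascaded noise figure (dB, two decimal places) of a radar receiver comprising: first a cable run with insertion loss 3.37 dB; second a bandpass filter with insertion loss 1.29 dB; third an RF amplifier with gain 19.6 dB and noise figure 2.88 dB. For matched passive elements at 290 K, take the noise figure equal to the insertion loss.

7.54 dB

Convert to linear (a loss of L dB is a gain of −L dB): F_i = 10^(NF_i/10), G_i = 10^(G_i,dB/10)
  Stage 1: F_1 = 10^(3.37/10) = 2.173, G_1 = 10^(−3.37/10) = 0.4603
  Stage 2: F_2 = 10^(1.29/10) = 1.346, G_2 = 10^(−1.29/10) = 0.7430
  Stage 3: F_3 = 10^(2.88/10) = 1.941, G_3 = 10^(19.6/10) = 91.20
Friis cascade:
  F = 2.173 + (1.346 − 1)/0.4603 + (1.941 − 1)/0.3420 = 5.675
NF = 10 log₁₀(5.675) = 7.54 dB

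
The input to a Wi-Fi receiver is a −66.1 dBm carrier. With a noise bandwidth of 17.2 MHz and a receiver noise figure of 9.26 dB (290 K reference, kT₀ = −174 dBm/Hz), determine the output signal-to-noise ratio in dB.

26.3 dB

Noise floor: N = −174 + 10 log₁₀(B) + NF
10 log₁₀(1.72×10⁷) = 72.36 dB
N = −174 + 72.36 + 9.26 = −92.38 dBm
SNR = P_sig − N = −66.1 − (−92.38) = 26.28 dB → 26.3 dB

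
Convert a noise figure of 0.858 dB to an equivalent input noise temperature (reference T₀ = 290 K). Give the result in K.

F = 10^(0.858/10) = 1.21843
T_e = (F − 1)·T₀ = (1.21843 − 1) × 290 = 63.3 K

63.3 K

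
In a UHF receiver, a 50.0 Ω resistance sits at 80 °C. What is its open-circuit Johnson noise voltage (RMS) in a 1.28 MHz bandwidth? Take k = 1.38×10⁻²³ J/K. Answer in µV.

T = 80 °C + 273.15 = 353.15 K
V_n = √(4kTRB)
4kTRB = 4 × 1.38×10⁻²³ × 353.15 × 5.00×10¹ × 1.28×10⁶ = 1.25×10⁻¹² V²
V_n = √(1.25×10⁻¹²) = 1.12×10⁻⁶ V = 1.12 µV

1.12 µV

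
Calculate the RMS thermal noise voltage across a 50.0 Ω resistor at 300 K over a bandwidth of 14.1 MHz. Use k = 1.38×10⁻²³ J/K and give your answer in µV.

V_n = √(4kTRB)
4kTRB = 4 × 1.38×10⁻²³ × 300 × 5.00×10¹ × 1.41×10⁷ = 1.17×10⁻¹¹ V²
V_n = √(1.17×10⁻¹¹) = 3.42×10⁻⁶ V = 3.42 µV

3.42 µV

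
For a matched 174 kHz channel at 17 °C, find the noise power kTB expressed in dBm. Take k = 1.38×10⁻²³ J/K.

T = 17 °C + 273.15 = 290.15 K
P_n = kTB = 1.38×10⁻²³ × 290.15 × 1.74×10⁵ = 6.97×10⁻¹⁶ W
In dBm: 10 log₁₀(6.97×10⁻¹⁶ / 10⁻³) = −121.6 dBm

−121.6 dBm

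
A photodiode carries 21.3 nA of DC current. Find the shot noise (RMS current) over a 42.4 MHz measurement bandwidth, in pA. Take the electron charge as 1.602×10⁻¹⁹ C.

I_n = √(2qI·B)
2qI·B = 2 × 1.602×10⁻¹⁹ × 2.13×10⁻⁸ × 4.24×10⁷ = 2.89×10⁻¹⁹ A²
I_n = √(2.89×10⁻¹⁹) = 5.38×10⁻¹⁰ A = 538 pA

538 pA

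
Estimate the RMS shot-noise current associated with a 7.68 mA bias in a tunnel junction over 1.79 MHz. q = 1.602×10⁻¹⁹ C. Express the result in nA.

66.4 nA

I_n = √(2qI·B)
2qI·B = 2 × 1.602×10⁻¹⁹ × 7.68×10⁻³ × 1.79×10⁶ = 4.40×10⁻¹⁵ A²
I_n = √(4.40×10⁻¹⁵) = 6.64×10⁻⁸ A = 66.4 nA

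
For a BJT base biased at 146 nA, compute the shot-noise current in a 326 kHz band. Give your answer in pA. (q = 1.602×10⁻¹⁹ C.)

123 pA

I_n = √(2qI·B)
2qI·B = 2 × 1.602×10⁻¹⁹ × 1.46×10⁻⁷ × 3.26×10⁵ = 1.52×10⁻²⁰ A²
I_n = √(1.52×10⁻²⁰) = 1.23×10⁻¹⁰ A = 123 pA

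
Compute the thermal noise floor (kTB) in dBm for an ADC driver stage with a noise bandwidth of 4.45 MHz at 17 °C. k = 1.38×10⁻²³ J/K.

−107.5 dBm

T = 17 °C + 273.15 = 290.15 K
P_n = kTB = 1.38×10⁻²³ × 290.15 × 4.45×10⁶ = 1.78×10⁻¹⁴ W
In dBm: 10 log₁₀(1.78×10⁻¹⁴ / 10⁻³) = −107.5 dBm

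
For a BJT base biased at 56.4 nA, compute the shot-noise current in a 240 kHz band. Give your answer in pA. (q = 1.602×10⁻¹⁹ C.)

65.9 pA

I_n = √(2qI·B)
2qI·B = 2 × 1.602×10⁻¹⁹ × 5.64×10⁻⁸ × 2.40×10⁵ = 4.34×10⁻²¹ A²
I_n = √(4.34×10⁻²¹) = 6.59×10⁻¹¹ A = 65.9 pA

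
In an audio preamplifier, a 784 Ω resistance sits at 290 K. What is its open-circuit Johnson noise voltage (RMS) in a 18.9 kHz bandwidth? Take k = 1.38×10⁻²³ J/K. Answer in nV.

487 nV

V_n = √(4kTRB)
4kTRB = 4 × 1.38×10⁻²³ × 290 × 7.84×10² × 1.89×10⁴ = 2.37×10⁻¹³ V²
V_n = √(2.37×10⁻¹³) = 4.87×10⁻⁷ V = 487 nV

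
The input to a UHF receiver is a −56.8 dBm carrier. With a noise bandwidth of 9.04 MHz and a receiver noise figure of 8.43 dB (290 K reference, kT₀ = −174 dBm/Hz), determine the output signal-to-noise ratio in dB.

39.2 dB

Noise floor: N = −174 + 10 log₁₀(B) + NF
10 log₁₀(9.04×10⁶) = 69.56 dB
N = −174 + 69.56 + 8.43 = −96.01 dBm
SNR = P_sig − N = −56.8 − (−96.01) = 39.21 dB → 39.2 dB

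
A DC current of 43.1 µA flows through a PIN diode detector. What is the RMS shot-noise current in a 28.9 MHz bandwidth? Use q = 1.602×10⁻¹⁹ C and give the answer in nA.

20.0 nA

I_n = √(2qI·B)
2qI·B = 2 × 1.602×10⁻¹⁹ × 4.31×10⁻⁵ × 2.89×10⁷ = 3.99×10⁻¹⁶ A²
I_n = √(3.99×10⁻¹⁶) = 2.00×10⁻⁸ A = 20.0 nA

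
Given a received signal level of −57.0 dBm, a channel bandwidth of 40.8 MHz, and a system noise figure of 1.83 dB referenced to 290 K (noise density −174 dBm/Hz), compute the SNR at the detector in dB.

39.1 dB

Noise floor: N = −174 + 10 log₁₀(B) + NF
10 log₁₀(4.08×10⁷) = 76.11 dB
N = −174 + 76.11 + 1.83 = −96.06 dBm
SNR = P_sig − N = −57.0 − (−96.06) = 39.06 dB → 39.1 dB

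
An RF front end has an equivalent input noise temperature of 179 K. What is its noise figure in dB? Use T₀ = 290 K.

F = 1 + T_e/T₀ = 1 + 179/290 = 1.61724
NF = 10 log₁₀(1.61724) = 2.09 dB

2.09 dB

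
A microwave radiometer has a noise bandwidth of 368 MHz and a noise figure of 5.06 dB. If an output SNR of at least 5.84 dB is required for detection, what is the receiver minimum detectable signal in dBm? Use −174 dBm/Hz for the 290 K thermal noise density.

Sensitivity = −174 + 10 log₁₀(B) + NF + SNR_min
= −174 + 85.66 + 5.06 + 5.84
= −77.44 dBm → −77.4 dBm

−77.4 dBm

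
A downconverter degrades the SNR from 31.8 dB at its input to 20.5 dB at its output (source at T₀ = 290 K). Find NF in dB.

NF (dB) = SNR_in(dB) − SNR_out(dB) when the source is at T₀
NF = 31.8 − 20.5 = 11.3 dB

11.3 dB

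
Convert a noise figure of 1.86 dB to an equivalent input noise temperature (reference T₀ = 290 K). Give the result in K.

F = 10^(1.86/10) = 1.53462
T_e = (F − 1)·T₀ = (1.53462 − 1) × 290 = 155 K

155 K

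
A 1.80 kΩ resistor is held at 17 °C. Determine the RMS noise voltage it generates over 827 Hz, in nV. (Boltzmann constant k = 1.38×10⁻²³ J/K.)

154 nV

T = 17 °C + 273.15 = 290.15 K
V_n = √(4kTRB)
4kTRB = 4 × 1.38×10⁻²³ × 290.15 × 1.80×10³ × 8.27×10² = 2.38×10⁻¹⁴ V²
V_n = √(2.38×10⁻¹⁴) = 1.54×10⁻⁷ V = 154 nV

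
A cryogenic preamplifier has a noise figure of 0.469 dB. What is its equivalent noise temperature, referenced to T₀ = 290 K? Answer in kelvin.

F = 10^(0.469/10) = 1.11404
T_e = (F − 1)·T₀ = (1.11404 − 1) × 290 = 33.1 K

33.1 K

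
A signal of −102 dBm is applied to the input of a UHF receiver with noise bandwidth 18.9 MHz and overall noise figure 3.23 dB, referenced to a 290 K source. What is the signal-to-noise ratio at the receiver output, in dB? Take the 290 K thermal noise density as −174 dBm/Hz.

Noise floor: N = −174 + 10 log₁₀(B) + NF
10 log₁₀(1.89×10⁷) = 72.76 dB
N = −174 + 72.76 + 3.23 = −98.01 dBm
SNR = P_sig − N = −102 − (−98.01) = −3.99 dB → −4.0 dB

−4.0 dB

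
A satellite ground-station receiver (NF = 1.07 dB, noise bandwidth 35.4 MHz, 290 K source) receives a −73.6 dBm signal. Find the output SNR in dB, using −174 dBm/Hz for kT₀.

23.8 dB

Noise floor: N = −174 + 10 log₁₀(B) + NF
10 log₁₀(3.54×10⁷) = 75.49 dB
N = −174 + 75.49 + 1.07 = −97.44 dBm
SNR = P_sig − N = −73.6 − (−97.44) = 23.84 dB → 23.8 dB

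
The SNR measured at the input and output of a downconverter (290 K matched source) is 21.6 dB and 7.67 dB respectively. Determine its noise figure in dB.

NF (dB) = SNR_in(dB) − SNR_out(dB) when the source is at T₀
NF = 21.6 − 7.67 = 13.93 dB

13.93 dB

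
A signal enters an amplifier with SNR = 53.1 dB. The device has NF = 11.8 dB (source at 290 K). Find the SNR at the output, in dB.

By definition F = SNR_in/SNR_out, so in dB: SNR_out = SNR_in − NF
SNR_out = 53.1 − 11.8 = 41.3 dB

41.3 dB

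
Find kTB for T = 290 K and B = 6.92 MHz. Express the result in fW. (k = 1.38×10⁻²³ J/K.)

P_n = kTB = 1.38×10⁻²³ × 290 × 6.92×10⁶ = 2.77×10⁻¹⁴ W = 27.7 fW

27.7 fW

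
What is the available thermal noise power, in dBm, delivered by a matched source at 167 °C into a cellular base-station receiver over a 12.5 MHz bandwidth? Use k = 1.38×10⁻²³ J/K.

T = 167 °C + 273.15 = 440.15 K
P_n = kTB = 1.38×10⁻²³ × 440.15 × 1.25×10⁷ = 7.59×10⁻¹⁴ W
In dBm: 10 log₁₀(7.59×10⁻¹⁴ / 10⁻³) = −101.2 dBm

−101.2 dBm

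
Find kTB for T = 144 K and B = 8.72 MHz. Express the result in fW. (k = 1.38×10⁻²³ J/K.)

P_n = kTB = 1.38×10⁻²³ × 144 × 8.72×10⁶ = 1.73×10⁻¹⁴ W = 17.3 fW

17.3 fW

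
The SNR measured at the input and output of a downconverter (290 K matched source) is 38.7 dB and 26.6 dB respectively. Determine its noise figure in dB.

NF (dB) = SNR_in(dB) − SNR_out(dB) when the source is at T₀
NF = 38.7 − 26.6 = 12.1 dB

12.1 dB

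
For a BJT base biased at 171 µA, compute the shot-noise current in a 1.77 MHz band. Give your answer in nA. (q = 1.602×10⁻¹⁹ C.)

I_n = √(2qI·B)
2qI·B = 2 × 1.602×10⁻¹⁹ × 1.71×10⁻⁴ × 1.77×10⁶ = 9.70×10⁻¹⁷ A²
I_n = √(9.70×10⁻¹⁷) = 9.85×10⁻⁹ A = 9.85 nA

9.85 nA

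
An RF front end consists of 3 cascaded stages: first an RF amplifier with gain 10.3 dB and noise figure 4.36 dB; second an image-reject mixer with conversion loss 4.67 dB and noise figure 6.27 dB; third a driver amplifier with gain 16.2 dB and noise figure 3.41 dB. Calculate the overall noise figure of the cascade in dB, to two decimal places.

Convert to linear (a loss of L dB is a gain of −L dB): F_i = 10^(NF_i/10), G_i = 10^(G_i,dB/10)
  Stage 1: F_1 = 10^(4.36/10) = 2.729, G_1 = 10^(10.3/10) = 10.72
  Stage 2: F_2 = 10^(6.27/10) = 4.236, G_2 = 10^(−4.67/10) = 0.3412
  Stage 3: F_3 = 10^(3.41/10) = 2.193, G_3 = 10^(16.2/10) = 41.69
Friis cascade:
  F = 2.729 + (4.236 − 1)/10.72 + (2.193 − 1)/3.656 = 3.357
NF = 10 log₁₀(3.357) = 5.26 dB

5.26 dB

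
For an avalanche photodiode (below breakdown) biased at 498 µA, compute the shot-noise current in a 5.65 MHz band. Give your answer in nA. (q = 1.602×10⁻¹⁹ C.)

I_n = √(2qI·B)
2qI·B = 2 × 1.602×10⁻¹⁹ × 4.98×10⁻⁴ × 5.65×10⁶ = 9.02×10⁻¹⁶ A²
I_n = √(9.02×10⁻¹⁶) = 3.00×10⁻⁸ A = 30.0 nA

30.0 nA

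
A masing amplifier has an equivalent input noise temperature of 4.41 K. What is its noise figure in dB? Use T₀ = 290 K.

0.066 dB

F = 1 + T_e/T₀ = 1 + 4.41/290 = 1.01521
NF = 10 log₁₀(1.01521) = 0.066 dB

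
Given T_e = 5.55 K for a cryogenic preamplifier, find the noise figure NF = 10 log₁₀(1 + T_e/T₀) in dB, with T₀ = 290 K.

F = 1 + T_e/T₀ = 1 + 5.55/290 = 1.01914
NF = 10 log₁₀(1.01914) = 0.082 dB

0.082 dB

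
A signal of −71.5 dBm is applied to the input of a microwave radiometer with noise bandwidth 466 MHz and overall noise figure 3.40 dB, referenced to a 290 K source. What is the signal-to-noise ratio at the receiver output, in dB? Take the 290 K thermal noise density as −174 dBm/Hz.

Noise floor: N = −174 + 10 log₁₀(B) + NF
10 log₁₀(4.66×10⁸) = 86.68 dB
N = −174 + 86.68 + 3.40 = −83.92 dBm
SNR = P_sig − N = −71.5 − (−83.92) = 12.42 dB → 12.4 dB

12.4 dB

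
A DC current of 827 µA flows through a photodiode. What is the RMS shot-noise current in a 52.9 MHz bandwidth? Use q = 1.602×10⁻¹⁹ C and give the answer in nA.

I_n = √(2qI·B)
2qI·B = 2 × 1.602×10⁻¹⁹ × 8.27×10⁻⁴ × 5.29×10⁷ = 1.40×10⁻¹⁴ A²
I_n = √(1.40×10⁻¹⁴) = 1.18×10⁻⁷ A = 118 nA

118 nA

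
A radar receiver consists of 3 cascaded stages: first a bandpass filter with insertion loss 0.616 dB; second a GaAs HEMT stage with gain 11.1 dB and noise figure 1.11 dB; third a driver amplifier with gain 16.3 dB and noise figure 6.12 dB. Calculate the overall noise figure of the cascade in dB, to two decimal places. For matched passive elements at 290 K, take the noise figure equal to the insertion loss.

Convert to linear (a loss of L dB is a gain of −L dB): F_i = 10^(NF_i/10), G_i = 10^(G_i,dB/10)
  Stage 1: F_1 = 10^(0.616/10) = 1.152, G_1 = 10^(−0.616/10) = 0.8678
  Stage 2: F_2 = 10^(1.11/10) = 1.291, G_2 = 10^(11.1/10) = 12.88
  Stage 3: F_3 = 10^(6.12/10) = 4.093, G_3 = 10^(16.3/10) = 42.66
Friis cascade:
  F = 1.152 + (1.291 − 1)/0.8678 + (4.093 − 1)/11.18 = 1.765
NF = 10 log₁₀(1.765) = 2.47 dB

2.47 dB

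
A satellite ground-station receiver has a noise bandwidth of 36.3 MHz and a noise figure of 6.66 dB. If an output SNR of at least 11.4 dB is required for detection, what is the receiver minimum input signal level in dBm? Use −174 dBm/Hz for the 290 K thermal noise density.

Sensitivity = −174 + 10 log₁₀(B) + NF + SNR_min
= −174 + 75.6 + 6.66 + 11.4
= −80.34 dBm → −80.3 dBm

−80.3 dBm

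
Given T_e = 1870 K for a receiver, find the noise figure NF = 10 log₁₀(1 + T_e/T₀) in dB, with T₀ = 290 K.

8.72 dB

F = 1 + T_e/T₀ = 1 + 1870/290 = 7.44828
NF = 10 log₁₀(7.44828) = 8.72 dB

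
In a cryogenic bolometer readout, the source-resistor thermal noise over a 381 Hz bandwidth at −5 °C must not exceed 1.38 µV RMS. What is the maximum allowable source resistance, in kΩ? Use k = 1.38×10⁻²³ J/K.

338 kΩ

T = −5 °C + 273.15 = 268.15 K
Johnson–Nyquist: V_n = √(4kTRB) ⇒ R = V_n² / (4kTB)
4kTB = 4 × 1.38×10⁻²³ × 268.15 × 3.81×10² = 5.64×10⁻¹⁸
R = (1.38×10⁻⁶)² / 5.64×10⁻¹⁸ = 3.38×10⁵ Ω = 338 kΩ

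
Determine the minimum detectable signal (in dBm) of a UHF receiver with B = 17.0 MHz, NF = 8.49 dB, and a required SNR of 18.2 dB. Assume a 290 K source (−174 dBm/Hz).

−75.0 dBm

Sensitivity = −174 + 10 log₁₀(B) + NF + SNR_min
= −174 + 72.3 + 8.49 + 18.2
= −75.01 dBm → −75.0 dBm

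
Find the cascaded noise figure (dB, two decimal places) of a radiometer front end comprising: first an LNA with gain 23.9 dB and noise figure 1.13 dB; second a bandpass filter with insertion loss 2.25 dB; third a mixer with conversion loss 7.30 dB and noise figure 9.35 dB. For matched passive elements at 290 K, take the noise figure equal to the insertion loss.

1.31 dB

Convert to linear (a loss of L dB is a gain of −L dB): F_i = 10^(NF_i/10), G_i = 10^(G_i,dB/10)
  Stage 1: F_1 = 10^(1.13/10) = 1.297, G_1 = 10^(23.9/10) = 245.5
  Stage 2: F_2 = 10^(2.25/10) = 1.679, G_2 = 10^(−2.25/10) = 0.5957
  Stage 3: F_3 = 10^(9.35/10) = 8.610, G_3 = 10^(−7.30/10) = 0.1862
Friis cascade:
  F = 1.297 + (1.679 − 1)/245.5 + (8.610 − 1)/146.2 = 1.352
NF = 10 log₁₀(1.352) = 1.31 dB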